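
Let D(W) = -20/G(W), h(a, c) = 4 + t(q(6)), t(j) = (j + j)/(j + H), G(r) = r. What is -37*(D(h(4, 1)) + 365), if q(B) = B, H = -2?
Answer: -93795/7 ≈ -13399.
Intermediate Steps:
t(j) = 2*j/(-2 + j) (t(j) = (j + j)/(j - 2) = (2*j)/(-2 + j) = 2*j/(-2 + j))
h(a, c) = 7 (h(a, c) = 4 + 2*6/(-2 + 6) = 4 + 2*6/4 = 4 + 2*6*(¼) = 4 + 3 = 7)
D(W) = -20/W
-37*(D(h(4, 1)) + 365) = -37*(-20/7 + 365) = -37*2535/7 = -93795/7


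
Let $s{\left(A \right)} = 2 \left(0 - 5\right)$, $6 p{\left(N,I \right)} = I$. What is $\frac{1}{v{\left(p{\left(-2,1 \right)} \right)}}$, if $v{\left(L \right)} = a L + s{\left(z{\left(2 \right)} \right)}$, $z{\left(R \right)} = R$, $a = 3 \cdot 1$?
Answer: $- \frac{2}{19} \approx -0.10526$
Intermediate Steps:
$a = 3$
$p{\left(N,I \right)} = \frac{I}{6}$
$s{\left(A \right)} = -10$ ($s{\left(A \right)} = 2 \left(-5\right) = -10$)
$v{\left(L \right)} = -10 + 3 L$ ($v{\left(L \right)} = 3 L - 10 = -10 + 3 L$)
$\frac{1}{v{\left(p{\left(-2,1 \right)} \right)}} = \frac{1}{-10 + 3 \cdot \frac{1}{6} \cdot 1} = \frac{1}{-10 + 3 \cdot \frac{1}{6}} = \frac{1}{-10 + \frac{1}{2}} = \frac{1}{- \frac{19}{2}} = - \frac{2}{19}$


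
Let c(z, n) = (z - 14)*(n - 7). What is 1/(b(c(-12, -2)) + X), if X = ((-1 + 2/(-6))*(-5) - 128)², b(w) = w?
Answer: 9/134602 ≈ 6.6864e-5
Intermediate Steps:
c(z, n) = (-14 + z)*(-7 + n)
X = 132496/9 (X = ((-1 + 2*(-⅙))*(-5) - 128)² = ((-1 - ⅓)*(-5) - 128)² = (-4/3*(-5) - 128)² = (20/3 - 128)² = (-364/3)² = 132496/9 ≈ 14722.)
1/(b(c(-12, -2)) + X) = 1/((98 - 14*(-2) - 7*(-12) - 2*(-12)) + 132496/9) = 1/((98 + 28 + 84 + 24) + 132496/9) = 1/(234 + 132496/9) = 1/(134602/9) = 9/134602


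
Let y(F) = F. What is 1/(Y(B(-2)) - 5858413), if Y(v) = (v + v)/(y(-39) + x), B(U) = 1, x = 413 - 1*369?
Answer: -5/29292063 ≈ -1.7069e-7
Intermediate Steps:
x = 44 (x = 413 - 369 = 44)
Y(v) = 2*v/5 (Y(v) = (v + v)/(-39 + 44) = (2*v)/5 = (2*v)*(⅕) = 2*v/5)
1/(Y(B(-2)) - 5858413) = 1/((⅖)*1 - 5858413) = 1/(⅖ - 5858413) = 1/(-29292063/5) = -5/29292063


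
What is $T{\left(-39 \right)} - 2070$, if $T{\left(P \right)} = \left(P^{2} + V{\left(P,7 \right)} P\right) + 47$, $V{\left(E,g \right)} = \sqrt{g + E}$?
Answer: $-502 - 156 i \sqrt{2} \approx -502.0 - 220.62 i$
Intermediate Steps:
$V{\left(E,g \right)} = \sqrt{E + g}$
$T{\left(P \right)} = 47 + P^{2} + P \sqrt{7 + P}$ ($T{\left(P \right)} = \left(P^{2} + \sqrt{P + 7} P\right) + 47 = \left(P^{2} + \sqrt{7 + P} P\right) + 47 = \left(P^{2} + P \sqrt{7 + P}\right) + 47 = 47 + P^{2} + P \sqrt{7 + P}$)
$T{\left(-39 \right)} - 2070 = \left(47 + \left(-39\right)^{2} - 39 \sqrt{7 - 39}\right) - 2070 = \left(47 + 1521 - 39 \sqrt{-32}\right) - 2070 = \left(47 + 1521 - 39 \cdot 4 i \sqrt{2}\right) - 2070 = \left(47 + 1521 - 156 i \sqrt{2}\right) - 2070 = \left(1568 - 156 i \sqrt{2}\right) - 2070 = -502 - 156 i \sqrt{2}$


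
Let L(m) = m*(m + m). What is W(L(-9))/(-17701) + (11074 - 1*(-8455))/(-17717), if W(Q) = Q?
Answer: -348552983/313608617 ≈ -1.1114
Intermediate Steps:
L(m) = 2*m**2 (L(m) = m*(2*m) = 2*m**2)
W(L(-9))/(-17701) + (11074 - 1*(-8455))/(-17717) = (2*(-9)**2)/(-17701) + (11074 - 1*(-8455))/(-17717) = (2*81)*(-1/17701) + (11074 + 8455)*(-1/17717) = 162*(-1/17701) + 19529*(-1/17717) = -162/17701 - 19529/17717 = -348552983/313608617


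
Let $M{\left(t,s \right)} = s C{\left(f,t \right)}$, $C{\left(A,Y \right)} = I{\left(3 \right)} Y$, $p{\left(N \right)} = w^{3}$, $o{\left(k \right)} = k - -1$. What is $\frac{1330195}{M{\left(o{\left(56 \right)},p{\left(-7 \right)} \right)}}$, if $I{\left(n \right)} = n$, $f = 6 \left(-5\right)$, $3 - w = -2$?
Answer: $\frac{266039}{4275} \approx 62.231$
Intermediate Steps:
$w = 5$ ($w = 3 - -2 = 3 + 2 = 5$)
$o{\left(k \right)} = 1 + k$ ($o{\left(k \right)} = k + 1 = 1 + k$)
$f = -30$
$p{\left(N \right)} = 125$ ($p{\left(N \right)} = 5^{3} = 125$)
$C{\left(A,Y \right)} = 3 Y$
$M{\left(t,s \right)} = 3 s t$ ($M{\left(t,s \right)} = s 3 t = 3 s t$)
$\frac{1330195}{M{\left(o{\left(56 \right)},p{\left(-7 \right)} \right)}} = \frac{1330195}{3 \cdot 125 \left(1 + 56\right)} = \frac{1330195}{3 \cdot 125 \cdot 57} = \frac{1330195}{21375} = 1330195 \cdot \frac{1}{21375} = \frac{266039}{4275}$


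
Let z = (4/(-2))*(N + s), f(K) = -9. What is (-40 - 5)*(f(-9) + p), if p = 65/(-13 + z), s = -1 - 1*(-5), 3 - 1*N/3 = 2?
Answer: 1540/3 ≈ 513.33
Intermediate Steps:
N = 3 (N = 9 - 3*2 = 9 - 6 = 3)
s = 4 (s = -1 + 5 = 4)
z = -14 (z = (4/(-2))*(3 + 4) = (4*(-½))*7 = -2*7 = -14)
p = -65/27 (p = 65/(-13 - 14) = 65/(-27) = 65*(-1/27) = -65/27 ≈ -2.4074)
(-40 - 5)*(f(-9) + p) = (-40 - 5)*(-9 - 65/27) = -45*(-308/27) = 1540/3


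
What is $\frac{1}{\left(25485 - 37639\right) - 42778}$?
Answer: $- \frac{1}{54932} \approx -1.8204 \cdot 10^{-5}$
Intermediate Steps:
$\frac{1}{\left(25485 - 37639\right) - 42778} = \frac{1}{-12154 - 42778} = \frac{1}{-54932} = - \frac{1}{54932}$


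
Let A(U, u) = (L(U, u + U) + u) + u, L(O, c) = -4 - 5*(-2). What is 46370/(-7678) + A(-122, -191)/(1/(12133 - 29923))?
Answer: 25679201375/3839 ≈ 6.6890e+6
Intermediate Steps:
L(O, c) = 6 (L(O, c) = -4 + 10 = 6)
A(U, u) = 6 + 2*u (A(U, u) = (6 + u) + u = 6 + 2*u)
46370/(-7678) + A(-122, -191)/(1/(12133 - 29923)) = 46370/(-7678) + (6 + 2*(-191))/(1/(12133 - 29923)) = 46370*(-1/7678) + (6 - 382)/(1/(-17790)) = -23185/3839 - 376/(-1/17790) = -23185/3839 - 376*(-17790) = -23185/3839 + 6689040 = 25679201375/3839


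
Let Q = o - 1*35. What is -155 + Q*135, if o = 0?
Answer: -4880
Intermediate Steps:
Q = -35 (Q = 0 - 1*35 = 0 - 35 = -35)
-155 + Q*135 = -155 - 35*135 = -155 - 4725 = -4880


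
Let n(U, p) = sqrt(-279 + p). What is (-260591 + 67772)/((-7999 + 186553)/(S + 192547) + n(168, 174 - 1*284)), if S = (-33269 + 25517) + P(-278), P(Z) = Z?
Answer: -6352662673710342/13275979090337 + 6564816574061691*I*sqrt(389)/13275979090337 ≈ -478.51 + 9752.8*I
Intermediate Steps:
S = -8030 (S = (-33269 + 25517) - 278 = -7752 - 278 = -8030)
(-260591 + 67772)/((-7999 + 186553)/(S + 192547) + n(168, 174 - 1*284)) = (-260591 + 67772)/((-7999 + 186553)/(-8030 + 192547) + sqrt(-279 + (174 - 1*284))) = -192819/(178554/184517 + sqrt(-279 + (174 - 284))) = -192819/(178554*(1/184517) + sqrt(-279 - 110)) = -192819/(178554/184517 + sqrt(-389)) = -192819/(178554/184517 + I*sqrt(389))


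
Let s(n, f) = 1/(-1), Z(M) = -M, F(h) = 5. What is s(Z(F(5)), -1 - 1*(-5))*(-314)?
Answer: 314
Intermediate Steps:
s(n, f) = -1
s(Z(F(5)), -1 - 1*(-5))*(-314) = -1*(-314) = 314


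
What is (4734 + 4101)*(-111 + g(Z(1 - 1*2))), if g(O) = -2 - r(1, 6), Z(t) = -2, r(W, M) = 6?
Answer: -1051365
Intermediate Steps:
g(O) = -8 (g(O) = -2 - 1*6 = -2 - 6 = -8)
(4734 + 4101)*(-111 + g(Z(1 - 1*2))) = (4734 + 4101)*(-111 - 8) = 8835*(-119) = -1051365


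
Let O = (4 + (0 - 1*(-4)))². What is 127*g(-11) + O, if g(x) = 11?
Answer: 1461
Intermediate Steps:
O = 64 (O = (4 + (0 + 4))² = (4 + 4)² = 8² = 64)
127*g(-11) + O = 127*11 + 64 = 1397 + 64 = 1461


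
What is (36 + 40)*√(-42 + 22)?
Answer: 152*I*√5 ≈ 339.88*I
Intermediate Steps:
(36 + 40)*√(-42 + 22) = 76*√(-20) = 76*(2*I*√5) = 152*I*√5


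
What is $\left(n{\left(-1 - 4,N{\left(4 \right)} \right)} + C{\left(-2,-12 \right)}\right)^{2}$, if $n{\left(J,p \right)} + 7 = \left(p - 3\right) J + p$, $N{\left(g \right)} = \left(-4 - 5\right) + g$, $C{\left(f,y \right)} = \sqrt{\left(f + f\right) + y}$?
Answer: $768 + 224 i \approx 768.0 + 224.0 i$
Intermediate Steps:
$C{\left(f,y \right)} = \sqrt{y + 2 f}$ ($C{\left(f,y \right)} = \sqrt{2 f + y} = \sqrt{y + 2 f}$)
$N{\left(g \right)} = -9 + g$
$n{\left(J,p \right)} = -7 + p + J \left(-3 + p\right)$ ($n{\left(J,p \right)} = -7 + \left(\left(p - 3\right) J + p\right) = -7 + \left(\left(-3 + p\right) J + p\right) = -7 + \left(J \left(-3 + p\right) + p\right) = -7 + \left(p + J \left(-3 + p\right)\right) = -7 + p + J \left(-3 + p\right)$)
$\left(n{\left(-1 - 4,N{\left(4 \right)} \right)} + C{\left(-2,-12 \right)}\right)^{2} = \left(\left(-7 + \left(-9 + 4\right) - 3 \left(-1 - 4\right) + \left(-1 - 4\right) \left(-9 + 4\right)\right) + \sqrt{-12 + 2 \left(-2\right)}\right)^{2} = \left(\left(-7 - 5 - 3 \left(-1 - 4\right) + \left(-1 - 4\right) \left(-5\right)\right) + \sqrt{-12 - 4}\right)^{2} = \left(\left(-7 - 5 - -15 - -25\right) + \sqrt{-16}\right)^{2} = \left(\left(-7 - 5 + 15 + 25\right) + 4 i\right)^{2} = \left(28 + 4 i\right)^{2}$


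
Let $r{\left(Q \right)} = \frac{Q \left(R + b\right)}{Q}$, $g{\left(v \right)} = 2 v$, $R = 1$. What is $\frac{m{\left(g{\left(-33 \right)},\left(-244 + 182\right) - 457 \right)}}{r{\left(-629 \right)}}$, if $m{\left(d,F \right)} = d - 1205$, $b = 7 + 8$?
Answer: $- \frac{1271}{16} \approx -79.438$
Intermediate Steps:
$b = 15$
$m{\left(d,F \right)} = -1205 + d$
$r{\left(Q \right)} = 16$ ($r{\left(Q \right)} = \frac{Q \left(1 + 15\right)}{Q} = \frac{Q 16}{Q} = \frac{16 Q}{Q} = 16$)
$\frac{m{\left(g{\left(-33 \right)},\left(-244 + 182\right) - 457 \right)}}{r{\left(-629 \right)}} = \frac{-1205 + 2 \left(-33\right)}{16} = \left(-1205 - 66\right) \frac{1}{16} = \left(-1271\right) \frac{1}{16} = - \frac{1271}{16}$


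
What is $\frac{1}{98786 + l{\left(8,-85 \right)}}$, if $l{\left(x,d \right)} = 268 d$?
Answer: $\frac{1}{76006} \approx 1.3157 \cdot 10^{-5}$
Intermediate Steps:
$\frac{1}{98786 + l{\left(8,-85 \right)}} = \frac{1}{98786 + 268 \left(-85\right)} = \frac{1}{98786 - 22780} = \frac{1}{76006}$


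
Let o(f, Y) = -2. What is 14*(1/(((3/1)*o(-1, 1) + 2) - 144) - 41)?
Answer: -42483/74 ≈ -574.09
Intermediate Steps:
14*(1/(((3/1)*o(-1, 1) + 2) - 144) - 41) = 14*(1/(((3/1)*(-2) + 2) - 144) - 41) = 14*(1/(((3*1)*(-2) + 2) - 144) - 41) = 14*(1/((3*(-2) + 2) - 144) - 41) = 14*(1/((-6 + 2) - 144) - 41) = 14*(1/(-4 - 144) - 41) = 14*(1/(-148) - 41) = 14*(-1/148 - 41) = 14*(-6069/148) = -42483/74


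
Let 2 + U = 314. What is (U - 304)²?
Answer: 64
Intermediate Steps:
U = 312 (U = -2 + 314 = 312)
(U - 304)² = (312 - 304)² = 8² = 64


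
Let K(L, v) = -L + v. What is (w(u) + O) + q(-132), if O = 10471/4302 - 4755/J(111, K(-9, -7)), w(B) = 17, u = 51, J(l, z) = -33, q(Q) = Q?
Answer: 1491821/47322 ≈ 31.525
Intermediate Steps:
K(L, v) = v - L
O = 6933851/47322 (O = 10471/4302 - 4755/(-33) = 10471*(1/4302) - 4755*(-1/33) = 10471/4302 + 1585/11 = 6933851/47322 ≈ 146.52)
(w(u) + O) + q(-132) = (17 + 6933851/47322) - 132 = 7738325/47322 - 132 = 1491821/47322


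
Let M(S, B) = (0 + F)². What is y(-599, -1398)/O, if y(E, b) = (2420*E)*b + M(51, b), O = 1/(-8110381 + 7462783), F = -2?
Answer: -1312365664748712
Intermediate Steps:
M(S, B) = 4 (M(S, B) = (0 - 2)² = (-2)² = 4)
O = -1/647598 (O = 1/(-647598) = -1/647598 ≈ -1.5442e-6)
y(E, b) = 4 + 2420*E*b (y(E, b) = (2420*E)*b + 4 = 2420*E*b + 4 = 4 + 2420*E*b)
y(-599, -1398)/O = (4 + 2420*(-599)*(-1398))/(-1/647598) = (4 + 2026512840)*(-647598) = 2026512844*(-647598) = -1312365664748712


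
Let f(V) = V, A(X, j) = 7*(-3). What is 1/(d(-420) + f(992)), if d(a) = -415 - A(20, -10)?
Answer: 1/598 ≈ 0.0016722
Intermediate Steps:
A(X, j) = -21
d(a) = -394 (d(a) = -415 - 1*(-21) = -415 + 21 = -394)
1/(d(-420) + f(992)) = 1/(-394 + 992) = 1/598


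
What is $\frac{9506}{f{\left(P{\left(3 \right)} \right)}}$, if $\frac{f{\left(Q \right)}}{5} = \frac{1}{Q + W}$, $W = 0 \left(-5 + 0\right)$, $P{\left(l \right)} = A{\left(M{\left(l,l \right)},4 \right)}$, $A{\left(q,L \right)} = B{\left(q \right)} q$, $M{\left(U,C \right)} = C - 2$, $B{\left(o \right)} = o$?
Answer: $\frac{9506}{5} \approx 1901.2$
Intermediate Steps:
$M{\left(U,C \right)} = -2 + C$ ($M{\left(U,C \right)} = C - 2 = -2 + C$)
$A{\left(q,L \right)} = q^{2}$ ($A{\left(q,L \right)} = q q = q^{2}$)
$P{\left(l \right)} = \left(-2 + l\right)^{2}$
$W = 0$ ($W = 0 \left(-5\right) = 0$)
$f{\left(Q \right)} = \frac{5}{Q}$ ($f{\left(Q \right)} = \frac{5}{Q + 0} = \frac{5}{Q}$)
$\frac{9506}{f{\left(P{\left(3 \right)} \right)}} = \frac{9506}{5 \frac{1}{\left(-2 + 3\right)^{2}}} = \frac{9506}{5 \frac{1}{1^{2}}} = \frac{9506}{5 \cdot 1^{-1}} = \frac{9506}{5 \cdot 1} = \frac{9506}{5}$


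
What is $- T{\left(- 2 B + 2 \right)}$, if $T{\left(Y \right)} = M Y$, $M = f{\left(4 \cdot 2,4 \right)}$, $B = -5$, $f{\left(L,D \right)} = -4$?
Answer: $48$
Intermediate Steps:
$M = -4$
$T{\left(Y \right)} = - 4 Y$
$- T{\left(- 2 B + 2 \right)} = - \left(-4\right) \left(\left(-2\right) \left(-5\right) + 2\right) = - \left(-4\right) \left(10 + 2\right) = - \left(-4\right) 12 = \left(-1\right) \left(-48\right) = 48$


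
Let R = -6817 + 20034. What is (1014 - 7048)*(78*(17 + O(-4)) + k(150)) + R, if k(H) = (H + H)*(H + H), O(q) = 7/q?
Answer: -550224226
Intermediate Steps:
k(H) = 4*H² (k(H) = (2*H)*(2*H) = 4*H²)
R = 13217
(1014 - 7048)*(78*(17 + O(-4)) + k(150)) + R = (1014 - 7048)*(78*(17 + 7/(-4)) + 4*150²) + 13217 = -6034*(78*(17 + 7*(-¼)) + 4*22500) + 13217 = -6034*(78*(17 - 7/4) + 90000) + 13217 = -6034*(78*(61/4) + 90000) + 13217 = -6034*(2379/2 + 90000) + 13217 = -6034*182379/2 + 13217 = -550237443 + 13217 = -550224226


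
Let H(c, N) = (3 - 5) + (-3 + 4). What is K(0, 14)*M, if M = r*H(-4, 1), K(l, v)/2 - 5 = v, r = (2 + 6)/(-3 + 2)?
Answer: 304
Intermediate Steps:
H(c, N) = -1 (H(c, N) = -2 + 1 = -1)
r = -8 (r = 8/(-1) = 8*(-1) = -8)
K(l, v) = 10 + 2*v
M = 8 (M = -8*(-1) = 8)
K(0, 14)*M = (10 + 2*14)*8 = (10 + 28)*8 = 38*8 = 304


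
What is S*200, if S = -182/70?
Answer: -520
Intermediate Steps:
S = -13/5 (S = -182*1/70 = -13/5 ≈ -2.6000)
S*200 = -13/5*200 = -520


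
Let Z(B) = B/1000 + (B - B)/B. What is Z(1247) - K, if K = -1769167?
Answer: 1769168247/1000 ≈ 1.7692e+6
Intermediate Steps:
Z(B) = B/1000 (Z(B) = B*(1/1000) + 0/B = B/1000 + 0 = B/1000)
Z(1247) - K = (1/1000)*1247 - 1*(-1769167) = 1247/1000 + 1769167 = 1769168247/1000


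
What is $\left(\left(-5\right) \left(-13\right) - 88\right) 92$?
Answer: $-2116$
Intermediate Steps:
$\left(\left(-5\right) \left(-13\right) - 88\right) 92 = \left(65 - 88\right) 92 = \left(-23\right) 92 = -2116$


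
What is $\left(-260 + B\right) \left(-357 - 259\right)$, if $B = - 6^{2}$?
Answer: $182336$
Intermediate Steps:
$B = -36$ ($B = \left(-1\right) 36 = -36$)
$\left(-260 + B\right) \left(-357 - 259\right) = \left(-260 - 36\right) \left(-357 - 259\right) = \left(-296\right) \left(-616\right) = 182336$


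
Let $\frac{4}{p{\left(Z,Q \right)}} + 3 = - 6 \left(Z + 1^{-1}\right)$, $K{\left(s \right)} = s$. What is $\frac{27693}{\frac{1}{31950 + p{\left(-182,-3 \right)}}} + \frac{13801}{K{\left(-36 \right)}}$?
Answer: $\frac{11498744731703}{12996} \approx 8.8479 \cdot 10^{8}$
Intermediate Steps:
$p{\left(Z,Q \right)} = \frac{4}{-9 - 6 Z}$ ($p{\left(Z,Q \right)} = \frac{4}{-3 - 6 \left(Z + 1^{-1}\right)} = \frac{4}{-3 - 6 \left(Z + 1\right)} = \frac{4}{-3 - 6 \left(1 + Z\right)} = \frac{4}{-3 - \left(6 + 6 Z\right)} = \frac{4}{-9 - 6 Z}$)
$\frac{27693}{\frac{1}{31950 + p{\left(-182,-3 \right)}}} + \frac{13801}{K{\left(-36 \right)}} = \frac{27693}{\frac{1}{31950 - \frac{4}{9 + 6 \left(-182\right)}}} + \frac{13801}{-36} = \frac{27693}{\frac{1}{31950 - \frac{4}{9 - 1092}}} + 13801 \left(- \frac{1}{36}\right) = \frac{27693}{\frac{1}{31950 - \frac{4}{-1083}}} - \frac{13801}{36} = \frac{27693}{\frac{1}{31950 - - \frac{4}{1083}}} - \frac{13801}{36} = \frac{27693}{\frac{1}{31950 + \frac{4}{1083}}} - \frac{13801}{36} = \frac{27693}{\frac{1}{\frac{34601854}{1083}}} - \frac{13801}{36} = \frac{27693}{\frac{1083}{34601854}} - \frac{13801}{36} = 27693 \cdot \frac{34601854}{1083} - \frac{13801}{36} = \frac{319409714274}{361} - \frac{13801}{36} = \frac{11498744731703}{12996}$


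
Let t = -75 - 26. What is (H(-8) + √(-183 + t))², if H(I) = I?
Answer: 4*(4 - I*√71)² ≈ -220.0 - 269.64*I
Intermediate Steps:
t = -101
(H(-8) + √(-183 + t))² = (-8 + √(-183 - 101))² = (-8 + √(-284))² = (-8 + 2*I*√71)²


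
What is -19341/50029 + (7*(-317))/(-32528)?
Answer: -74015671/232477616 ≈ -0.31838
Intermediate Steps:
-19341/50029 + (7*(-317))/(-32528) = -19341*1/50029 - 2219*(-1/32528) = -2763/7147 + 2219/32528 = -74015671/232477616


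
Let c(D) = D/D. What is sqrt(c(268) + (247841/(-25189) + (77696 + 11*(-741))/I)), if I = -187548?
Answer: I*sqrt(51386557467648987543)/2362073286 ≈ 3.0348*I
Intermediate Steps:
c(D) = 1
sqrt(c(268) + (247841/(-25189) + (77696 + 11*(-741))/I)) = sqrt(1 + (247841/(-25189) + (77696 + 11*(-741))/(-187548))) = sqrt(1 + (247841*(-1/25189) + (77696 - 8151)*(-1/187548))) = sqrt(1 + (-247841/25189 + 69545*(-1/187548))) = sqrt(1 + (-247841/25189 - 69545/187548)) = sqrt(1 - 48233852873/4724146572) = sqrt(-43509706301/4724146572) = I*sqrt(51386557467648987543)/2362073286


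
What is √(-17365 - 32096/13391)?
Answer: I*√3114302166101/13391 ≈ 131.79*I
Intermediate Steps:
√(-17365 - 32096/13391) = √(-232566811/13391) = I*√3114302166101/13391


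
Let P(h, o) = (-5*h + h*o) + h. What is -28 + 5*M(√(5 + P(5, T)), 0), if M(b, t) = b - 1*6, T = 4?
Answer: -58 + 5*√5 ≈ -46.820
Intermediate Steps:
P(h, o) = -4*h + h*o
M(b, t) = -6 + b (M(b, t) = b - 6 = -6 + b)
-28 + 5*M(√(5 + P(5, T)), 0) = -28 + 5*(-6 + √(5 + 5*(-4 + 4))) = -28 + 5*(-6 + √(5 + 5*0)) = -28 + 5*(-6 + √(5 + 0)) = -28 + 5*(-6 + √5) = -28 + (-30 + 5*√5) = -58 + 5*√5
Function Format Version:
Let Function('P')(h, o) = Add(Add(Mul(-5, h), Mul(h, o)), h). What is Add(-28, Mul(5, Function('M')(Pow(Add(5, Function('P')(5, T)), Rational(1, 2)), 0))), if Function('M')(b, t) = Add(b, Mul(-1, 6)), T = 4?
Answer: Add(-58, Mul(5, Pow(5, Rational(1, 2)))) ≈ -46.820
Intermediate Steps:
Function('P')(h, o) = Add(Mul(-4, h), Mul(h, o))
Function('M')(b, t) = Add(-6, b) (Function('M')(b, t) = Add(b, -6) = Add(-6, b))
Add(-28, Mul(5, Function('M')(Pow(Add(5, Function('P')(5, T)), Rational(1, 2)), 0))) = Add(-28, Mul(5, Add(-6, Pow(Add(5, Mul(5, Add(-4, 4))), Rational(1, 2))))) = Add(-28, Mul(5, Add(-6, Pow(Add(5, Mul(5, 0)), Rational(1, 2))))) = Add(-28, Mul(5, Add(-6, Pow(Add(5, 0), Rational(1, 2))))) = Add(-28, Mul(5, Add(-6, Pow(5, Rational(1, 2))))) = Add(-28, Add(-30, Mul(5, Pow(5, Rational(1, 2))))) = Add(-58, Mul(5, Pow(5, Rational(1, 2))))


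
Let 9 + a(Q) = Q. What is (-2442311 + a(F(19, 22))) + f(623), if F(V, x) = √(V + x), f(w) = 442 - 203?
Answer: -2442081 + √41 ≈ -2.4421e+6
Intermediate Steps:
f(w) = 239
a(Q) = -9 + Q
(-2442311 + a(F(19, 22))) + f(623) = (-2442311 + (-9 + √(19 + 22))) + 239 = (-2442311 + (-9 + √41)) + 239 = (-2442320 + √41) + 239 = -2442081 + √41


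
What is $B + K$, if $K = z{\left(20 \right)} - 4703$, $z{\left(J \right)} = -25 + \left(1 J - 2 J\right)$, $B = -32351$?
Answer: $-37099$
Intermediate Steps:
$z{\left(J \right)} = -25 - J$ ($z{\left(J \right)} = -25 + \left(J - 2 J\right) = -25 - J$)
$K = -4748$ ($K = \left(-25 - 20\right) - 4703 = -45 - 4703 = -4748$)
$B + K = -32351 - 4748 = -37099$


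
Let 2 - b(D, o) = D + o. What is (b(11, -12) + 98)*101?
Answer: 10201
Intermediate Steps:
b(D, o) = 2 - D - o (b(D, o) = 2 - (D + o) = 2 + (-D - o) = 2 - D - o)
(b(11, -12) + 98)*101 = ((2 - 1*11 - 1*(-12)) + 98)*101 = ((2 - 11 + 12) + 98)*101 = (3 + 98)*101 = 101*101 = 10201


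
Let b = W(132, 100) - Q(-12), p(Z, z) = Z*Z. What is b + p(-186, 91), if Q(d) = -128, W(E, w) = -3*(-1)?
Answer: 34727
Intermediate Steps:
p(Z, z) = Z**2
W(E, w) = 3
b = 131 (b = 3 - 1*(-128) = 3 + 128 = 131)
b + p(-186, 91) = 131 + (-186)**2 = 131 + 34596 = 34727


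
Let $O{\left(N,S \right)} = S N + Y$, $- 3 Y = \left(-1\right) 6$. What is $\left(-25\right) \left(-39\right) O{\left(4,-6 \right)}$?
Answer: $-21450$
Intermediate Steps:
$Y = 2$ ($Y = - \frac{\left(-1\right) 6}{3} = \left(- \frac{1}{3}\right) \left(-6\right) = 2$)
$O{\left(N,S \right)} = 2 + N S$ ($O{\left(N,S \right)} = S N + 2 = N S + 2 = 2 + N S$)
$\left(-25\right) \left(-39\right) O{\left(4,-6 \right)} = \left(-25\right) \left(-39\right) \left(2 + 4 \left(-6\right)\right) = 975 \left(2 - 24\right) = 975 \left(-22\right) = -21450$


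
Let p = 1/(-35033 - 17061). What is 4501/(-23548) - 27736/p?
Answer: 4860573574333/3364 ≈ 1.4449e+9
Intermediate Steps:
p = -1/52094 (p = 1/(-52094) = -1/52094 ≈ -1.9196e-5)
4501/(-23548) - 27736/p = 4501/(-23548) - 27736/(-1/52094) = 4501*(-1/23548) - 27736*(-52094) = -643/3364 + 1444879184 = 4860573574333/3364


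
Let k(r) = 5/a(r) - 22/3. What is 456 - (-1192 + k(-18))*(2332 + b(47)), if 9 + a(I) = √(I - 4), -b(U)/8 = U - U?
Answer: 864680932/309 + 11660*I*√22/103 ≈ 2.7983e+6 + 530.97*I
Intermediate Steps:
b(U) = 0 (b(U) = -8*(U - U) = -8*0 = 0)
a(I) = -9 + √(-4 + I) (a(I) = -9 + √(I - 4) = -9 + √(-4 + I))
k(r) = -22/3 + 5/(-9 + √(-4 + r)) (k(r) = 5/(-9 + √(-4 + r)) - 22/3 = -22/3 + 5/(-9 + √(-4 + r)))
456 - (-1192 + k(-18))*(2332 + b(47)) = 456 - (-1192 + (213 - 22*√(-4 - 18))/(3*(-9 + √(-4 - 18))))*(2332 + 0) = 456 - (-1192 + (213 - 22*I*√22)/(3*(-9 + √(-22))))*2332 = 456 - (-1192 + (213 - 22*I*√22)/(3*(-9 + I*√22)))*2332 = 456 - (-2779744 + 2332*(213 - 22*I*√22)/(3*(-9 + I*√22))) = 456 + (2779744 - 2332*(213 - 22*I*√22)/(3*(-9 + I*√22))) = 2780200 - 2332*(213 - 22*I*√22)/(3*(-9 + I*√22))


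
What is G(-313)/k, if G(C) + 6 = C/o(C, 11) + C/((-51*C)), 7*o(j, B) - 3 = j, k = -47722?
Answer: -16571/754484820 ≈ -2.1963e-5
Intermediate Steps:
o(j, B) = 3/7 + j/7
G(C) = -307/51 + C/(3/7 + C/7) (G(C) = -6 + (C/(3/7 + C/7) + C/((-51*C))) = -6 + (C/(3/7 + C/7) + C*(-1/(51*C))) = -6 + (C/(3/7 + C/7) - 1/51) = -6 + (-1/51 + C/(3/7 + C/7)) = -307/51 + C/(3/7 + C/7))
G(-313)/k = ((-921 + 50*(-313))/(51*(3 - 313)))/(-47722) = ((1/51)*(-921 - 15650)/(-310))*(-1/47722) = ((1/51)*(-1/310)*(-16571))*(-1/47722) = (16571/15810)*(-1/47722) = -16571/754484820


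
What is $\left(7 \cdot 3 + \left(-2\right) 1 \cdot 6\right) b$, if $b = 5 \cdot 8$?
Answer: $360$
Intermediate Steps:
$b = 40$
$\left(7 \cdot 3 + \left(-2\right) 1 \cdot 6\right) b = \left(7 \cdot 3 + \left(-2\right) 1 \cdot 6\right) 40 = \left(21 - 12\right) 40 = 9 \cdot 40 = 360$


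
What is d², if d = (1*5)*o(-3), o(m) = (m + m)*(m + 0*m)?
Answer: 8100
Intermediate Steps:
o(m) = 2*m² (o(m) = (2*m)*(m + 0) = (2*m)*m = 2*m²)
d = 90 (d = (1*5)*(2*(-3)²) = 5*(2*9) = 5*18 = 90)
d² = 90² = 8100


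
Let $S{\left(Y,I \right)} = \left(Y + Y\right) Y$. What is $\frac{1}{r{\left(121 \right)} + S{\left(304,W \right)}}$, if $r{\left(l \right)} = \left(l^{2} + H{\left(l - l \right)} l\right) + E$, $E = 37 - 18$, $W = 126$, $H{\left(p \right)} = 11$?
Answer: $\frac{1}{200823} \approx 4.9795 \cdot 10^{-6}$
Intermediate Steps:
$S{\left(Y,I \right)} = 2 Y^{2}$ ($S{\left(Y,I \right)} = 2 Y Y = 2 Y^{2}$)
$E = 19$
$r{\left(l \right)} = 19 + l^{2} + 11 l$ ($r{\left(l \right)} = \left(l^{2} + 11 l\right) + 19 = 19 + l^{2} + 11 l$)
$\frac{1}{r{\left(121 \right)} + S{\left(304,W \right)}} = \frac{1}{\left(19 + 121^{2} + 11 \cdot 121\right) + 2 \cdot 304^{2}} = \frac{1}{\left(19 + 14641 + 1331\right) + 2 \cdot 92416} = \frac{1}{15991 + 184832} = \frac{1}{200823}$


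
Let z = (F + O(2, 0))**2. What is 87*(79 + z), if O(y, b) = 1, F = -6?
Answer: 9048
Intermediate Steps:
z = 25 (z = (-6 + 1)**2 = (-5)**2 = 25)
87*(79 + z) = 87*(79 + 25) = 87*104 = 9048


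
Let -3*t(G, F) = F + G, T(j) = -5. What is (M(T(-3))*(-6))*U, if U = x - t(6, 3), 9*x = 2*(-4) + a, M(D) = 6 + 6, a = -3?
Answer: -128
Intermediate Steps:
M(D) = 12
t(G, F) = -F/3 - G/3 (t(G, F) = -(F + G)/3 = -F/3 - G/3)
x = -11/9 (x = (2*(-4) - 3)/9 = (-8 - 3)/9 = (⅑)*(-11) = -11/9 ≈ -1.2222)
U = 16/9 (U = -11/9 - (-⅓*3 - ⅓*6) = -11/9 - (-1 - 2) = -11/9 - 1*(-3) = -11/9 + 3 = 16/9 ≈ 1.7778)
(M(T(-3))*(-6))*U = (12*(-6))*(16/9) = -72*16/9 = -128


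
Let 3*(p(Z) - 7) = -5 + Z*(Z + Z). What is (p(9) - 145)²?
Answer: 66049/9 ≈ 7338.8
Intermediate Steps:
p(Z) = 16/3 + 2*Z²/3 (p(Z) = 7 + (-5 + Z*(Z + Z))/3 = 7 + (-5 + Z*(2*Z))/3 = 7 + (-5 + 2*Z²)/3 = 7 + (-5/3 + 2*Z²/3) = 16/3 + 2*Z²/3)
(p(9) - 145)² = ((16/3 + (⅔)*9²) - 145)² = ((16/3 + (⅔)*81) - 145)² = ((16/3 + 54) - 145)² = (178/3 - 145)² = (-257/3)² = 66049/9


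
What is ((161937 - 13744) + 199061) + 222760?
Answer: 570014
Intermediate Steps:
((161937 - 13744) + 199061) + 222760 = (148193 + 199061) + 222760 = 347254 + 222760 = 570014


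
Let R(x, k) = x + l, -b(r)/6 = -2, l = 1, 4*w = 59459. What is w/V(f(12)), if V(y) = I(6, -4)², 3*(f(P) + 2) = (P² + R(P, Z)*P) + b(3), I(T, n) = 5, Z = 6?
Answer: 59459/100 ≈ 594.59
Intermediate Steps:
w = 59459/4 (w = (¼)*59459 = 59459/4 ≈ 14865.)
b(r) = 12 (b(r) = -6*(-2) = 12)
R(x, k) = 1 + x (R(x, k) = x + 1 = 1 + x)
f(P) = 2 + P²/3 + P*(1 + P)/3 (f(P) = -2 + ((P² + (1 + P)*P) + 12)/3 = -2 + ((P² + P*(1 + P)) + 12)/3 = -2 + (12 + P² + P*(1 + P))/3 = -2 + (4 + P²/3 + P*(1 + P)/3) = 2 + P²/3 + P*(1 + P)/3)
V(y) = 25 (V(y) = 5² = 25)
w/V(f(12)) = (59459/4)/25 = (59459/4)*(1/25) = 59459/100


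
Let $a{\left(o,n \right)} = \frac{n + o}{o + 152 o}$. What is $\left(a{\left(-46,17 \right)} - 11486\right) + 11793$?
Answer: $\frac{2160695}{7038} \approx 307.0$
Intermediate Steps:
$a{\left(o,n \right)} = \frac{n + o}{153 o}$
$\left(a{\left(-46,17 \right)} - 11486\right) + 11793 = \left(\frac{17 - 46}{153 \left(-46\right)} - 11486\right) + 11793 = \left(\frac{1}{153} \left(- \frac{1}{46}\right) \left(-29\right) - 11486\right) + 11793 = \left(\frac{29}{7038} - 11486\right) + 11793 = - \frac{80838439}{7038} + 11793 = \frac{2160695}{7038}$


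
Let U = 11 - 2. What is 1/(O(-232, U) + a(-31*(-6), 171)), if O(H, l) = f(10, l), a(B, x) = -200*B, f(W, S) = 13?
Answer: -1/37187 ≈ -2.6891e-5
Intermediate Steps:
U = 9
O(H, l) = 13
1/(O(-232, U) + a(-31*(-6), 171)) = 1/(13 - (-6200)*(-6)) = 1/(13 - 200*186) = 1/(13 - 37200) = 1/(-37187) = -1/37187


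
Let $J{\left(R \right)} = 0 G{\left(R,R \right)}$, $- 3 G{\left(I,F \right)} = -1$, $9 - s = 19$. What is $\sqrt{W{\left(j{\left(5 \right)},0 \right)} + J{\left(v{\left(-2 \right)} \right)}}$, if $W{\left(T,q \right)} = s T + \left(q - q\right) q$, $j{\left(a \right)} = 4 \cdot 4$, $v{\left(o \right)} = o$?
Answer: $4 i \sqrt{10} \approx 12.649 i$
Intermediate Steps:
$s = -10$ ($s = 9 - 19 = -10$)
$G{\left(I,F \right)} = \frac{1}{3}$ ($G{\left(I,F \right)} = \left(- \frac{1}{3}\right) \left(-1\right) = \frac{1}{3}$)
$j{\left(a \right)} = 16$
$J{\left(R \right)} = 0$ ($J{\left(R \right)} = 0 \cdot \frac{1}{3} = 0$)
$W{\left(T,q \right)} = - 10 T$ ($W{\left(T,q \right)} = - 10 T + \left(q - q\right) q = - 10 T + 0 q = - 10 T + 0 = - 10 T$)
$\sqrt{W{\left(j{\left(5 \right)},0 \right)} + J{\left(v{\left(-2 \right)} \right)}} = \sqrt{\left(-10\right) 16 + 0} = \sqrt{-160 + 0} = \sqrt{-160} = 4 i \sqrt{10}$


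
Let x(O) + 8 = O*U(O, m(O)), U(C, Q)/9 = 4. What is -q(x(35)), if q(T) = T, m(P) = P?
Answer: -1252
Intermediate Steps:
U(C, Q) = 36 (U(C, Q) = 9*4 = 36)
x(O) = -8 + 36*O (x(O) = -8 + O*36 = -8 + 36*O)
-q(x(35)) = -(-8 + 36*35) = -(-8 + 1260) = -1*1252 = -1252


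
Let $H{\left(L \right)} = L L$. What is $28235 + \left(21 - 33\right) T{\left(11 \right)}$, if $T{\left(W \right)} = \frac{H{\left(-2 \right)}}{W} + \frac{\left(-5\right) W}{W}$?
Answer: $\frac{311197}{11} \approx 28291.0$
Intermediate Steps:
$H{\left(L \right)} = L^{2}$
$T{\left(W \right)} = -5 + \frac{4}{W}$ ($T{\left(W \right)} = \frac{\left(-2\right)^{2}}{W} + \frac{\left(-5\right) W}{W} = \frac{4}{W} - 5 = -5 + \frac{4}{W}$)
$28235 + \left(21 - 33\right) T{\left(11 \right)} = 28235 + \left(21 - 33\right) \left(-5 + \frac{4}{11}\right) = 28235 - 12 \left(-5 + 4 \cdot \frac{1}{11}\right) = 28235 - 12 \left(-5 + \frac{4}{11}\right) = 28235 - - \frac{612}{11} = 28235 + \frac{612}{11} = \frac{311197}{11}$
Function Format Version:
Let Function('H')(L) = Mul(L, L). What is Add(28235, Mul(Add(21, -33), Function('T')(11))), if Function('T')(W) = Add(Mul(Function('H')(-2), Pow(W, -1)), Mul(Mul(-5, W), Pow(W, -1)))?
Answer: Rational(311197, 11) ≈ 28291.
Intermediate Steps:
Function('H')(L) = Pow(L, 2)
Function('T')(W) = Add(-5, Mul(4, Pow(W, -1))) (Function('T')(W) = Add(Mul(Pow(-2, 2), Pow(W, -1)), Mul(Mul(-5, W), Pow(W, -1))) = Add(Mul(4, Pow(W, -1)), -5) = Add(-5, Mul(4, Pow(W, -1))))
Add(28235, Mul(Add(21, -33), Function('T')(11))) = Add(28235, Mul(Add(21, -33), Add(-5, Mul(4, Pow(11, -1))))) = Add(28235, Mul(-12, Add(-5, Mul(4, Rational(1, 11))))) = Add(28235, Mul(-12, Add(-5, Rational(4, 11)))) = Add(28235, Mul(-12, Rational(-51, 11))) = Add(28235, Rational(612, 11)) = Rational(311197, 11)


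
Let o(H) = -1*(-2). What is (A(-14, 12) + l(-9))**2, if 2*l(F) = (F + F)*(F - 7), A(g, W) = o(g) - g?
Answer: 25600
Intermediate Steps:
o(H) = 2
A(g, W) = 2 - g
l(F) = F*(-7 + F) (l(F) = ((F + F)*(F - 7))/2 = ((2*F)*(-7 + F))/2 = (2*F*(-7 + F))/2 = F*(-7 + F))
(A(-14, 12) + l(-9))**2 = ((2 - 1*(-14)) - 9*(-7 - 9))**2 = ((2 + 14) - 9*(-16))**2 = (16 + 144)**2 = 160**2 = 25600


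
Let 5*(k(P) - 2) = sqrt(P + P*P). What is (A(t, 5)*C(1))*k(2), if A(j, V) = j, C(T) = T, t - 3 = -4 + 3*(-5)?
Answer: -32 - 16*sqrt(6)/5 ≈ -39.838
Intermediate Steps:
t = -16 (t = 3 + (-4 + 3*(-5)) = 3 + (-4 - 15) = 3 - 19 = -16)
k(P) = 2 + sqrt(P + P**2)/5 (k(P) = 2 + sqrt(P + P*P)/5 = 2 + sqrt(P + P**2)/5)
(A(t, 5)*C(1))*k(2) = (-16*1)*(2 + sqrt(2*(1 + 2))/5) = -16*(2 + sqrt(2*3)/5) = -16*(2 + sqrt(6)/5) = -32 - 16*sqrt(6)/5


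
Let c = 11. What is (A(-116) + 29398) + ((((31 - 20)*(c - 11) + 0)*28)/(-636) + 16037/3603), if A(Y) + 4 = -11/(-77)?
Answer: 741461936/25221 ≈ 29399.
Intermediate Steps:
A(Y) = -27/7 (A(Y) = -4 - 11/(-77) = -4 - 11*(-1/77) = -4 + 1/7 = -27/7)
(A(-116) + 29398) + ((((31 - 20)*(c - 11) + 0)*28)/(-636) + 16037/3603) = (-27/7 + 29398) + ((((31 - 20)*(11 - 11) + 0)*28)/(-636) + 16037/3603) = 205759/7 + (((11*0 + 0)*28)*(-1/636) + 16037*(1/3603)) = 205759/7 + (((0 + 0)*28)*(-1/636) + 16037/3603) = 205759/7 + ((0*28)*(-1/636) + 16037/3603) = 205759/7 + (0*(-1/636) + 16037/3603) = 205759/7 + (0 + 16037/3603) = 205759/7 + 16037/3603 = 741461936/25221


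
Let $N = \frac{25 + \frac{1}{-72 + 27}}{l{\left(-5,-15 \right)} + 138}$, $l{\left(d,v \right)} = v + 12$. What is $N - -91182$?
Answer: $\frac{553931774}{6075} \approx 91182.0$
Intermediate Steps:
$l{\left(d,v \right)} = 12 + v$
$N = \frac{1124}{6075}$ ($N = \frac{25 + \frac{1}{-72 + 27}}{\left(12 - 15\right) + 138} = \frac{25 + \frac{1}{-45}}{-3 + 138} = \frac{25 - \frac{1}{45}}{135} = \frac{1124}{45} \cdot \frac{1}{135} = \frac{1124}{6075} \approx 0.18502$)
$N - -91182 = \frac{1124}{6075} - -91182 = \frac{1124}{6075} + 91182 = \frac{553931774}{6075}$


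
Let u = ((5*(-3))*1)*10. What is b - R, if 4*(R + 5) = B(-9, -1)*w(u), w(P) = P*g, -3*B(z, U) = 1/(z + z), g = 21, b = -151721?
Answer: -1820417/12 ≈ -1.5170e+5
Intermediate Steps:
u = -150 (u = -15*1*10 = -15*10 = -150)
B(z, U) = -1/(6*z) (B(z, U) = -1/(3*(z + z)) = -1/(2*z)/3 = -1/(6*z))
w(P) = 21*P (w(P) = P*21 = 21*P)
R = -235/12 (R = -5 + ((-⅙/(-9))*(21*(-150)))/4 = -5 + (-⅙*(-⅑)*(-3150))/4 = -5 + ((1/54)*(-3150))/4 = -5 + (¼)*(-175/3) = -5 - 175/12 = -235/12 ≈ -19.583)
b - R = -151721 - 1*(-235/12) = -151721 + 235/12 = -1820417/12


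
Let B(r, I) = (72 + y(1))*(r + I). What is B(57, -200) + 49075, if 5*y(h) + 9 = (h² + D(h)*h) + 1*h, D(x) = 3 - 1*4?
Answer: 195039/5 ≈ 39008.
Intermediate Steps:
D(x) = -1 (D(x) = 3 - 4 = -1)
y(h) = -9/5 + h²/5 (y(h) = -9/5 + ((h² - h) + 1*h)/5 = -9/5 + ((h² - h) + h)/5 = -9/5 + h²/5)
B(r, I) = 352*I/5 + 352*r/5 (B(r, I) = (72 + (-9/5 + (⅕)*1²))*(r + I) = (72 + (-9/5 + (⅕)*1))*(I + r) = (72 + (-9/5 + ⅕))*(I + r) = (72 - 8/5)*(I + r) = 352*(I + r)/5 = 352*I/5 + 352*r/5)
B(57, -200) + 49075 = ((352/5)*(-200) + (352/5)*57) + 49075 = (-14080 + 20064/5) + 49075 = -50336/5 + 49075 = 195039/5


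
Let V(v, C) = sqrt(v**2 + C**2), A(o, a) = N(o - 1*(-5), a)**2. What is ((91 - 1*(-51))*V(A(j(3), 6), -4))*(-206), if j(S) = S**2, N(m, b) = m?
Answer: -117008*sqrt(2402) ≈ -5.7346e+6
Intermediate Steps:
A(o, a) = (5 + o)**2 (A(o, a) = (o - 1*(-5))**2 = (o + 5)**2 = (5 + o)**2)
V(v, C) = sqrt(C**2 + v**2)
((91 - 1*(-51))*V(A(j(3), 6), -4))*(-206) = ((91 - 1*(-51))*sqrt((-4)**2 + ((5 + 3**2)**2)**2))*(-206) = ((91 + 51)*sqrt(16 + ((5 + 9)**2)**2))*(-206) = (142*sqrt(16 + (14**2)**2))*(-206) = (142*sqrt(16 + 196**2))*(-206) = (142*sqrt(16 + 38416))*(-206) = (142*sqrt(38432))*(-206) = (142*(4*sqrt(2402)))*(-206) = (568*sqrt(2402))*(-206) = -117008*sqrt(2402)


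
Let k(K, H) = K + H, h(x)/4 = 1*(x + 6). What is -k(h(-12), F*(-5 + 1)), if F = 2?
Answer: 32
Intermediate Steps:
h(x) = 24 + 4*x (h(x) = 4*(1*(x + 6)) = 4*(1*(6 + x)) = 4*(6 + x) = 24 + 4*x)
k(K, H) = H + K
-k(h(-12), F*(-5 + 1)) = -(2*(-5 + 1) + (24 + 4*(-12))) = -(2*(-4) + (24 - 48)) = -(-8 - 24) = -1*(-32) = 32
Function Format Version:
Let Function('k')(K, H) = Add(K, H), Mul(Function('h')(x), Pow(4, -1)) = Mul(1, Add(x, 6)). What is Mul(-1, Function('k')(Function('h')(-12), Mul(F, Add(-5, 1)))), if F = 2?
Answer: 32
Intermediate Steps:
Function('h')(x) = Add(24, Mul(4, x)) (Function('h')(x) = Mul(4, Mul(1, Add(x, 6))) = Mul(4, Mul(1, Add(6, x))) = Mul(4, Add(6, x)) = Add(24, Mul(4, x)))
Function('k')(K, H) = Add(H, K)
Mul(-1, Function('k')(Function('h')(-12), Mul(F, Add(-5, 1)))) = Mul(-1, Add(Mul(2, Add(-5, 1)), Add(24, Mul(4, -12)))) = Mul(-1, Add(Mul(2, -4), Add(24, -48))) = Mul(-1, Add(-8, -24)) = Mul(-1, -32) = 32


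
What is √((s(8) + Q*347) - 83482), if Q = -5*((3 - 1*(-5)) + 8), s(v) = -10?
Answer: 2*I*√27813 ≈ 333.54*I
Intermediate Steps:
Q = -80 (Q = -5*((3 + 5) + 8) = -5*(8 + 8) = -5*16 = -80)
√((s(8) + Q*347) - 83482) = √((-10 - 80*347) - 83482) = √((-10 - 27760) - 83482) = √(-27770 - 83482) = √(-111252) = 2*I*√27813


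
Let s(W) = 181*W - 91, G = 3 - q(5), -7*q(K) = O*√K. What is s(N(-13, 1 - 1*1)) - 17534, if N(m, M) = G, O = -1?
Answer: -17082 - 181*√5/7 ≈ -17140.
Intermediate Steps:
q(K) = √K/7 (q(K) = -(-1)*√K/7 = √K/7)
G = 3 - √5/7 ≈ 2.6806
N(m, M) = 3 - √5/7
s(W) = -91 + 181*W
s(N(-13, 1 - 1*1)) - 17534 = (-91 + 181*(3 - √5/7)) - 17534 = (-91 + (543 - 181*√5/7)) - 17534 = (452 - 181*√5/7) - 17534 = -17082 - 181*√5/7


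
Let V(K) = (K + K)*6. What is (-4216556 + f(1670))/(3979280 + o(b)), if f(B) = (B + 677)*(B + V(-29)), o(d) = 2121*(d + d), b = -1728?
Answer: 556911/1675448 ≈ 0.33240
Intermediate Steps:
V(K) = 12*K (V(K) = (2*K)*6 = 12*K)
o(d) = 4242*d (o(d) = 2121*(2*d) = 4242*d)
f(B) = (-348 + B)*(677 + B) (f(B) = (B + 677)*(B + 12*(-29)) = (677 + B)*(B - 348) = (677 + B)*(-348 + B) = (-348 + B)*(677 + B))
(-4216556 + f(1670))/(3979280 + o(b)) = (-4216556 + (-235596 + 1670² + 329*1670))/(3979280 + 4242*(-1728)) = (-4216556 + (-235596 + 2788900 + 549430))/(3979280 - 7330176) = (-4216556 + 3102734)/(-3350896) = -1113822*(-1/3350896) = 556911/1675448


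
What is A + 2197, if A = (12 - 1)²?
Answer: 2318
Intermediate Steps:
A = 121 (A = 11² = 121)
A + 2197 = 121 + 2197 = 2318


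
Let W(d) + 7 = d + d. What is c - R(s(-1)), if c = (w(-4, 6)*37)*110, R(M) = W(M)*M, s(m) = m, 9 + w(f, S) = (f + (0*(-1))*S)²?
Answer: 28481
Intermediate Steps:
w(f, S) = -9 + f² (w(f, S) = -9 + (f + (0*(-1))*S)² = -9 + (f + 0*S)² = -9 + (f + 0)² = -9 + f²)
W(d) = -7 + 2*d (W(d) = -7 + (d + d) = -7 + 2*d)
R(M) = M*(-7 + 2*M) (R(M) = (-7 + 2*M)*M = M*(-7 + 2*M))
c = 28490 (c = ((-9 + (-4)²)*37)*110 = ((-9 + 16)*37)*110 = (7*37)*110 = 259*110 = 28490)
c - R(s(-1)) = 28490 - (-1)*(-7 + 2*(-1)) = 28490 - (-1)*(-7 - 2) = 28490 - (-1)*(-9) = 28490 - 1*9 = 28490 - 9 = 28481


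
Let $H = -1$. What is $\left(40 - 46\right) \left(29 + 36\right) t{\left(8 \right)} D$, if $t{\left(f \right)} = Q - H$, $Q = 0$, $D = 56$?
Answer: $-21840$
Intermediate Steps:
$t{\left(f \right)} = 1$ ($t{\left(f \right)} = 0 - -1 = 0 + 1 = 1$)
$\left(40 - 46\right) \left(29 + 36\right) t{\left(8 \right)} D = \left(40 - 46\right) \left(29 + 36\right) 1 \cdot 56 = \left(-6\right) 65 \cdot 1 \cdot 56 = \left(-390\right) 1 \cdot 56 = \left(-390\right) 56 = -21840$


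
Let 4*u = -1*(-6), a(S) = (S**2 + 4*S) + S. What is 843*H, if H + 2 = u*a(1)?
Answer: 5901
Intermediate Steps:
a(S) = S**2 + 5*S
u = 3/2 (u = (-1*(-6))/4 = (1/4)*6 = 3/2 ≈ 1.5000)
H = 7 (H = -2 + 3*(1*(5 + 1))/2 = -2 + 3*(1*6)/2 = -2 + (3/2)*6 = -2 + 9 = 7)
843*H = 843*7 = 5901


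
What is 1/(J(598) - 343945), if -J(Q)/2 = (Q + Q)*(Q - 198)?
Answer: -1/1300745 ≈ -7.6879e-7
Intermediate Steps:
J(Q) = -4*Q*(-198 + Q) (J(Q) = -2*(Q + Q)*(Q - 198) = -2*2*Q*(-198 + Q) = -4*Q*(-198 + Q))
1/(J(598) - 343945) = 1/(4*598*(198 - 1*598) - 343945) = 1/(4*598*(198 - 598) - 343945) = 1/(4*598*(-400) - 343945) = 1/(-956800 - 343945) = 1/(-1300745) = -1/1300745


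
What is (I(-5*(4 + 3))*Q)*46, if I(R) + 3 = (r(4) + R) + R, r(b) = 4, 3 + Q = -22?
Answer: 79350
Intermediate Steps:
Q = -25 (Q = -3 - 22 = -25)
I(R) = 1 + 2*R (I(R) = -3 + ((4 + R) + R) = -3 + (4 + 2*R) = 1 + 2*R)
(I(-5*(4 + 3))*Q)*46 = ((1 + 2*(-5*(4 + 3)))*(-25))*46 = ((1 + 2*(-5*7))*(-25))*46 = ((1 + 2*(-35))*(-25))*46 = ((1 - 70)*(-25))*46 = -69*(-25)*46 = 1725*46 = 79350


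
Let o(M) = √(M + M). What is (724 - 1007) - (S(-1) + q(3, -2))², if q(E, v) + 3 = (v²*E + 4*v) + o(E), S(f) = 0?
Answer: -290 - 2*√6 ≈ -294.90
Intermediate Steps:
o(M) = √2*√M (o(M) = √(2*M) = √2*√M)
q(E, v) = -3 + 4*v + E*v² + √2*√E (q(E, v) = -3 + ((v²*E + 4*v) + √2*√E) = -3 + ((E*v² + 4*v) + √2*√E) = -3 + ((4*v + E*v²) + √2*√E) = -3 + (4*v + E*v² + √2*√E) = -3 + 4*v + E*v² + √2*√E)
(724 - 1007) - (S(-1) + q(3, -2))² = (724 - 1007) - (0 + (-3 + 4*(-2) + 3*(-2)² + √2*√3))² = -283 - (0 + (-3 - 8 + 3*4 + √6))² = -283 - (0 + (-3 - 8 + 12 + √6))² = -283 - (0 + (1 + √6))² = -283 - (1 + √6)²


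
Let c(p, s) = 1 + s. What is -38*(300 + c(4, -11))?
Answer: -11020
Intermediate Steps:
-38*(300 + c(4, -11)) = -38*(300 + (1 - 11)) = -38*(300 - 10) = -38*290 = -11020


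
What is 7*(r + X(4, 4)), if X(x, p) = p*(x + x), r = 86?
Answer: 826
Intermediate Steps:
X(x, p) = 2*p*x (X(x, p) = p*(2*x) = 2*p*x)
7*(r + X(4, 4)) = 7*(86 + 2*4*4) = 7*(86 + 32) = 7*118 = 826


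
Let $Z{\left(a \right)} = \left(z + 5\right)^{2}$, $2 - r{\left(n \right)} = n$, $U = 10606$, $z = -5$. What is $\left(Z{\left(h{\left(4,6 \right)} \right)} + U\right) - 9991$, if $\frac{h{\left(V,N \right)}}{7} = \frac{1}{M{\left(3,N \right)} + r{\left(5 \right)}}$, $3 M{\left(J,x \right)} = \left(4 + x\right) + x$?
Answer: $615$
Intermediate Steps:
$r{\left(n \right)} = 2 - n$
$M{\left(J,x \right)} = \frac{4}{3} + \frac{2 x}{3}$ ($M{\left(J,x \right)} = \frac{\left(4 + x\right) + x}{3} = \frac{4 + 2 x}{3} = \frac{4}{3} + \frac{2 x}{3}$)
$h{\left(V,N \right)} = \frac{7}{- \frac{5}{3} + \frac{2 N}{3}}$ ($h{\left(V,N \right)} = \frac{7}{\left(\frac{4}{3} + \frac{2 N}{3}\right) + \left(2 - 5\right)} = \frac{7}{\left(\frac{4}{3} + \frac{2 N}{3}\right) - 3} = \frac{7}{- \frac{5}{3} + \frac{2 N}{3}}$)
$Z{\left(a \right)} = 0$ ($Z{\left(a \right)} = \left(-5 + 5\right)^{2} = 0^{2} = 0$)
$\left(Z{\left(h{\left(4,6 \right)} \right)} + U\right) - 9991 = \left(0 + 10606\right) - 9991 = 10606 - 9991 = 615$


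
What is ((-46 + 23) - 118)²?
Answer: 19881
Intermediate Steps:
((-46 + 23) - 118)² = (-23 - 118)² = (-141)² = 19881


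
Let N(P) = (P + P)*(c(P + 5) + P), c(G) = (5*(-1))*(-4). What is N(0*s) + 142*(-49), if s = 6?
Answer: -6958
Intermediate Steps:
c(G) = 20 (c(G) = -5*(-4) = 20)
N(P) = 2*P*(20 + P) (N(P) = (P + P)*(20 + P) = (2*P)*(20 + P) = 2*P*(20 + P))
N(0*s) + 142*(-49) = 2*(0*6)*(20 + 0*6) + 142*(-49) = 2*0*(20 + 0) - 6958 = 2*0*20 - 6958 = 0 - 6958 = -6958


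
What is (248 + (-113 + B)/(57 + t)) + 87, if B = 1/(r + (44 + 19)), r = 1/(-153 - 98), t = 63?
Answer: 126771179/379488 ≈ 334.06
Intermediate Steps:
r = -1/251 (r = 1/(-251) = -1/251 ≈ -0.0039841)
B = 251/15812 (B = 1/(-1/251 + (44 + 19)) = 1/(-1/251 + 63) = 1/(15812/251) = 251/15812 ≈ 0.015874)
(248 + (-113 + B)/(57 + t)) + 87 = (248 + (-113 + 251/15812)/(57 + 63)) + 87 = (248 - 1786505/15812/120) + 87 = (248 - 1786505/15812*1/120) + 87 = (248 - 357301/379488) + 87 = 93755723/379488 + 87 = 126771179/379488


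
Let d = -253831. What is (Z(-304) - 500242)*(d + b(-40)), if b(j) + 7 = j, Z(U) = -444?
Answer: 127113160308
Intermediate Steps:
b(j) = -7 + j
(Z(-304) - 500242)*(d + b(-40)) = (-444 - 500242)*(-253831 + (-7 - 40)) = -500686*(-253831 - 47) = -500686*(-253878) = 127113160308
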